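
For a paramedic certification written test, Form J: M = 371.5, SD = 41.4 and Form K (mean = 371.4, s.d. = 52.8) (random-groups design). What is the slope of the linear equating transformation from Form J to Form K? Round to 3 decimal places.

1.275

A = SD_Y / SD_X = 52.8 / 41.4 = 1.275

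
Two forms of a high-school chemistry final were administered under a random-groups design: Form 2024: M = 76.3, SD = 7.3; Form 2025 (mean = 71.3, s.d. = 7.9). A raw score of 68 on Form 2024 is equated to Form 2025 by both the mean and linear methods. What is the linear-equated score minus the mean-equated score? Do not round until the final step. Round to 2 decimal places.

-0.68

Mean-equated: 68 + (71.3 − 76.3) = 63.00
Linear-equated: (7.9/7.3)(68 − 76.3) + 71.3 = 62.318
Difference = 62.318 − 63.00 = -0.68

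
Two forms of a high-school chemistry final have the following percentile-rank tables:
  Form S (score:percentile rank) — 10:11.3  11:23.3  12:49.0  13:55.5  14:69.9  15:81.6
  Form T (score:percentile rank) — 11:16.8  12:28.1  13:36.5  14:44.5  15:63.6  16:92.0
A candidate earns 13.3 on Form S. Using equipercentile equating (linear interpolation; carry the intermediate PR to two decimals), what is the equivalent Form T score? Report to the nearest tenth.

14.8

PR of 13.3 on Form S: 55.5 + (13.3 − 13)/(14 − 13) × (69.9 − 55.5) = 59.82
On Form T, PR 59.82 falls between score 14 (PR 44.5) and 15 (PR 63.6).
Interpolate: 14 + (59.82 − 44.5)/(63.6 − 44.5) × (15 − 14) = 14.8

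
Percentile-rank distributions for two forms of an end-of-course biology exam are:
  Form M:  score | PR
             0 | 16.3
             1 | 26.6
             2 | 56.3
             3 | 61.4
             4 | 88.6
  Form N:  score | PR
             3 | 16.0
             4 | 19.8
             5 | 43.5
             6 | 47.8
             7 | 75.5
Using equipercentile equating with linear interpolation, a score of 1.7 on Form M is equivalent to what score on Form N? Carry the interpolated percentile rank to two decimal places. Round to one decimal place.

5.9

PR of 1.7 on Form M: 26.6 + (1.7 − 1)/(2 − 1) × (56.3 − 26.6) = 47.39
On Form N, PR 47.39 falls between score 5 (PR 43.5) and 6 (PR 47.8).
Interpolate: 5 + (47.39 − 43.5)/(47.8 − 43.5) × (6 − 5) = 5.9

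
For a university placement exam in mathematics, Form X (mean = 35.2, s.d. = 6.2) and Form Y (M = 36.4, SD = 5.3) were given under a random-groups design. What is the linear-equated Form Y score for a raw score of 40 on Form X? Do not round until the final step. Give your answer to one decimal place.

Linear equating: y = (SD_Y/SD_X)(x − M_X) + M_Y
y = (5.3/6.2)(40 − 35.2) + 36.4
y = 0.854839 × 4.8 + 36.4 = 4.1032 + 36.4 = 40.5

40.5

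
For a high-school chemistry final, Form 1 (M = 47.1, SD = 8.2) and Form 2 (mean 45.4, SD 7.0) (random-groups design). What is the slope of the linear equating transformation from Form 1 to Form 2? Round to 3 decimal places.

0.854

A = SD_Y / SD_X = 7.0 / 8.2 = 0.854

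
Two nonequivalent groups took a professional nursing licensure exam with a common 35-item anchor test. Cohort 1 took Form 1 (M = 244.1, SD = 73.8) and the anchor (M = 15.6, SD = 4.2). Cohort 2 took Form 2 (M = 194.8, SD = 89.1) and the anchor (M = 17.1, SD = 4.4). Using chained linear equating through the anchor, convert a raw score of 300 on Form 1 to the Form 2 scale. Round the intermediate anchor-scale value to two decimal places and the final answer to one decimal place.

228.8

Form 1 → anchor (Cohort 1): v = (4.2/73.8)(300 − 244.1) + 15.6 = 18.78
anchor → Form 2 (Cohort 2): y = (89.1/4.4)(18.78 − 17.1) + 194.8 = 228.8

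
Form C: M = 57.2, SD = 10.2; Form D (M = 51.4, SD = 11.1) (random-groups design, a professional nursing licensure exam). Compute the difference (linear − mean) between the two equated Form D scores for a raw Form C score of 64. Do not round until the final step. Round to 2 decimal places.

Mean-equated: 64 + (51.4 − 57.2) = 58.20
Linear-equated: (11.1/10.2)(64 − 57.2) + 51.4 = 58.800
Difference = 58.800 − 58.20 = 0.60

0.60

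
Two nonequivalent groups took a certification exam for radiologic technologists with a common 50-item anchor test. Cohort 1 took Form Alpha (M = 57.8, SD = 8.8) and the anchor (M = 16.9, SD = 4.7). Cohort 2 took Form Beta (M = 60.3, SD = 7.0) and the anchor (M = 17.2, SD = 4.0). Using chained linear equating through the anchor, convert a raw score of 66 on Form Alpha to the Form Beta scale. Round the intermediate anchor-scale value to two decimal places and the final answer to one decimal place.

67.4

Form Alpha → anchor (Cohort 1): v = (4.7/8.8)(66 − 57.8) + 16.9 = 21.28
anchor → Form Beta (Cohort 2): y = (7.0/4.0)(21.28 − 17.2) + 60.3 = 67.4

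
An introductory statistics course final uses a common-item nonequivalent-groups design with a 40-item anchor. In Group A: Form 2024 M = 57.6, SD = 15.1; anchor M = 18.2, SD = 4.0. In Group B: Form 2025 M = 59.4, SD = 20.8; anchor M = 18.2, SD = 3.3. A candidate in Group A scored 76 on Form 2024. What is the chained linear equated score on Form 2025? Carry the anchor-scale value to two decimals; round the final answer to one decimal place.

90.1

Form 2024 → anchor (Group A): v = (4.0/15.1)(76 − 57.6) + 18.2 = 23.07
anchor → Form 2025 (Group B): y = (20.8/3.3)(23.07 − 18.2) + 59.4 = 90.1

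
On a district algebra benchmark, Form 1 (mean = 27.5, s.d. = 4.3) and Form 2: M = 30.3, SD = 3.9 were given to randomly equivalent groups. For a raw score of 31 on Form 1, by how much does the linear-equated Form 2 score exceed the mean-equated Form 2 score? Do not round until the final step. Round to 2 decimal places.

Mean-equated: 31 + (30.3 − 27.5) = 33.80
Linear-equated: (3.9/4.3)(31 − 27.5) + 30.3 = 33.474
Difference = 33.474 − 33.80 = -0.33

-0.33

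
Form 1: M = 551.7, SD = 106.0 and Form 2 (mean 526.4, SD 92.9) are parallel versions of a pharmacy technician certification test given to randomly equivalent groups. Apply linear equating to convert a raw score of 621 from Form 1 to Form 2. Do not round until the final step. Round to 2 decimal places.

Linear equating: y = (SD_Y/SD_X)(x − M_X) + M_Y
y = (92.9/106.0)(621 − 551.7) + 526.4
y = 0.876415 × 69.3 + 526.4 = 60.7356 + 526.4 = 587.14

587.14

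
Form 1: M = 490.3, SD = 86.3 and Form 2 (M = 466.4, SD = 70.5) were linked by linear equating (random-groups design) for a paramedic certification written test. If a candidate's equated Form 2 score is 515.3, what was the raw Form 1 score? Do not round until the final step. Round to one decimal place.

Invert y = (SD_Y/SD_X)(x − M_X) + M_Y:
x = (SD_X/SD_Y)(y − M_Y) + M_X = (86.3/70.5)(515.3 − 466.4) + 490.3
x = 1.224113 × 48.900 + 490.3 = 550.2

550.2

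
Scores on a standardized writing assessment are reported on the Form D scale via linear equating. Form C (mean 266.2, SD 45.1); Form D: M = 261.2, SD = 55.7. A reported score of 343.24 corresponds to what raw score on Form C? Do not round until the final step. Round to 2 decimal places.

332.63

Invert y = (SD_Y/SD_X)(x − M_X) + M_Y:
x = (SD_X/SD_Y)(y − M_Y) + M_X = (45.1/55.7)(343.24 − 261.2) + 266.2
x = 0.809695 × 82.040 + 266.2 = 332.63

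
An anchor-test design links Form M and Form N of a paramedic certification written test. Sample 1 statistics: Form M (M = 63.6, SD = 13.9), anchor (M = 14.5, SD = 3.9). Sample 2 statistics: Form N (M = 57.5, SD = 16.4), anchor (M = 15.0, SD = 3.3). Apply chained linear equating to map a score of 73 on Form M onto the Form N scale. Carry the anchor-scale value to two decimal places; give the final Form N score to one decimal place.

68.1

Form M → anchor (Sample 1): v = (3.9/13.9)(73 − 63.6) + 14.5 = 17.14
anchor → Form N (Sample 2): y = (16.4/3.3)(17.14 − 15.0) + 57.5 = 68.1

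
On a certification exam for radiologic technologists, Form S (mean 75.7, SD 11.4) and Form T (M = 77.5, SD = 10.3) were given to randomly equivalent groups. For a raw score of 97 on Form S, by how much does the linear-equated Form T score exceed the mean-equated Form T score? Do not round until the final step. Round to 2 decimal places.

Mean-equated: 97 + (77.5 − 75.7) = 98.80
Linear-equated: (10.3/11.4)(97 − 75.7) + 77.5 = 96.745
Difference = 96.745 − 98.80 = -2.06

-2.06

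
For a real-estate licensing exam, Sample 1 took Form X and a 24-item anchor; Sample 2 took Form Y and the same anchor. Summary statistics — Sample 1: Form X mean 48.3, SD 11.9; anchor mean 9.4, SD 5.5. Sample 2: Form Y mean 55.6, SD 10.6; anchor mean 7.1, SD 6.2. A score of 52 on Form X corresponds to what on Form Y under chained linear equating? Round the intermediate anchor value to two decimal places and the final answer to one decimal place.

62.5

Form X → anchor (Sample 1): v = (5.5/11.9)(52 − 48.3) + 9.4 = 11.11
anchor → Form Y (Sample 2): y = (10.6/6.2)(11.11 − 7.1) + 55.6 = 62.5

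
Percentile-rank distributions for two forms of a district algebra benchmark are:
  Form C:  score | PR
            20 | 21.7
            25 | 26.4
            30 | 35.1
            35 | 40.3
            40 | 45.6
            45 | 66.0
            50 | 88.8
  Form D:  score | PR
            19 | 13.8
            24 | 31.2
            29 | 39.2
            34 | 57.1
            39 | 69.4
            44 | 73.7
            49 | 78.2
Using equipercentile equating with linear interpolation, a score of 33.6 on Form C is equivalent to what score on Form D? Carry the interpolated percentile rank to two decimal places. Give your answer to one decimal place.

28.8

PR of 33.6 on Form C: 35.1 + (33.6 − 30)/(35 − 30) × (40.3 − 35.1) = 38.84
On Form D, PR 38.84 falls between score 24 (PR 31.2) and 29 (PR 39.2).
Interpolate: 24 + (38.84 − 31.2)/(39.2 − 31.2) × (29 − 24) = 28.8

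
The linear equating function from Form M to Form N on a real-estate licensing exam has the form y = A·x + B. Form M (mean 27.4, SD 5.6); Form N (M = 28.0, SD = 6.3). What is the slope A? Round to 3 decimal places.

1.125

A = SD_Y / SD_X = 6.3 / 5.6 = 1.125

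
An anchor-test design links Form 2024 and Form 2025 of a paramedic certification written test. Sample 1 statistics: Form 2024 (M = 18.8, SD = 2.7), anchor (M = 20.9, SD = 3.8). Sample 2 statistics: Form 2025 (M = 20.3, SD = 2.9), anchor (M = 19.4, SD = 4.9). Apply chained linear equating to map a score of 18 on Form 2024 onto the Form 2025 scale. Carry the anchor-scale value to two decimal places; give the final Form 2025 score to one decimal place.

Form 2024 → anchor (Sample 1): v = (3.8/2.7)(18 − 18.8) + 20.9 = 19.77
anchor → Form 2025 (Sample 2): y = (2.9/4.9)(19.77 − 19.4) + 20.3 = 20.5

20.5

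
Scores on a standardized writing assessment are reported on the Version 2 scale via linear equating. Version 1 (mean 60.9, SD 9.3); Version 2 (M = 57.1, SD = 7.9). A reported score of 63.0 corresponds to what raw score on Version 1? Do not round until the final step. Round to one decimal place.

67.8

Invert y = (SD_Y/SD_X)(x − M_X) + M_Y:
x = (SD_X/SD_Y)(y − M_Y) + M_X = (9.3/7.9)(63.0 − 57.1) + 60.9
x = 1.177215 × 5.900 + 60.9 = 67.8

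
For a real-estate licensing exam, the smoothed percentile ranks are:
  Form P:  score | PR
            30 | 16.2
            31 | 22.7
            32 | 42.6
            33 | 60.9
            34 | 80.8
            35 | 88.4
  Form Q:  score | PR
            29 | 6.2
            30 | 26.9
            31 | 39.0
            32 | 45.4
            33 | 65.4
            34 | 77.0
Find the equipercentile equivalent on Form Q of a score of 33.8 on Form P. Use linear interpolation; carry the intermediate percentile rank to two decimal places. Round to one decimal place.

34.0

PR of 33.8 on Form P: 60.9 + (33.8 − 33)/(34 − 33) × (80.8 − 60.9) = 76.82
On Form Q, PR 76.82 falls between score 33 (PR 65.4) and 34 (PR 77.0).
Interpolate: 33 + (76.82 − 65.4)/(77.0 − 65.4) × (34 − 33) = 34.0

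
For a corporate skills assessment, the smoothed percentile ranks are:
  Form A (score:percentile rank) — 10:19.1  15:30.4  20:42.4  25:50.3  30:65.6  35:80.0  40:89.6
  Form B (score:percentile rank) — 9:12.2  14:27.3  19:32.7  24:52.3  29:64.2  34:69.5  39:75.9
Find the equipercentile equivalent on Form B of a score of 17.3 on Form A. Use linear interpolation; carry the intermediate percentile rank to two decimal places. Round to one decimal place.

19.8

PR of 17.3 on Form A: 30.4 + (17.3 − 15)/(20 − 15) × (42.4 − 30.4) = 35.92
On Form B, PR 35.92 falls between score 19 (PR 32.7) and 24 (PR 52.3).
Interpolate: 19 + (35.92 − 32.7)/(52.3 − 32.7) × (24 − 19) = 19.8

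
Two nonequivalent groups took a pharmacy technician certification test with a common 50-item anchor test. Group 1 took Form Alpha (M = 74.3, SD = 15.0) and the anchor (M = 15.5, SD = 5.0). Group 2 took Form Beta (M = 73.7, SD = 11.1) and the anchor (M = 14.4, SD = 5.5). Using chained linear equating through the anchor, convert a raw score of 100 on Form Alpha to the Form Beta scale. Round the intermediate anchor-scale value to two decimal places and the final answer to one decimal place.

93.2

Form Alpha → anchor (Group 1): v = (5.0/15.0)(100 − 74.3) + 15.5 = 24.07
anchor → Form Beta (Group 2): y = (11.1/5.5)(24.07 − 14.4) + 73.7 = 93.2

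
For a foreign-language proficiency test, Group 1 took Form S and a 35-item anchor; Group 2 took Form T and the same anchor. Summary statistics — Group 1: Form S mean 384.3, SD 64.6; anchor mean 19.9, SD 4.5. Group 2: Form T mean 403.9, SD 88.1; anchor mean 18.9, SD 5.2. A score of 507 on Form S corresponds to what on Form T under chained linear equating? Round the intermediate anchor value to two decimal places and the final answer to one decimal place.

565.7

Form S → anchor (Group 1): v = (4.5/64.6)(507 − 384.3) + 19.9 = 28.45
anchor → Form T (Group 2): y = (88.1/5.2)(28.45 − 18.9) + 403.9 = 565.7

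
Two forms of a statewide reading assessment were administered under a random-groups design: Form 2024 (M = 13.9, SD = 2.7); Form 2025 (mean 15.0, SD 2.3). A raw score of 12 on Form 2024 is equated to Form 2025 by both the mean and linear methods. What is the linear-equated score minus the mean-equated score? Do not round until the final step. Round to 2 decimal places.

Mean-equated: 12 + (15.0 − 13.9) = 13.10
Linear-equated: (2.3/2.7)(12 − 13.9) + 15.0 = 13.381
Difference = 13.381 − 13.10 = 0.28

0.28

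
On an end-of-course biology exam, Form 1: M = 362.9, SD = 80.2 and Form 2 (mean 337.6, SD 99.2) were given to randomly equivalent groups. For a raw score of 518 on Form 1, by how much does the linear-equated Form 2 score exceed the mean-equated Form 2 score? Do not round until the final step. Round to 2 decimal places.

36.74

Mean-equated: 518 + (337.6 − 362.9) = 492.70
Linear-equated: (99.2/80.2)(518 − 362.9) + 337.6 = 529.444
Difference = 529.444 − 492.70 = 36.74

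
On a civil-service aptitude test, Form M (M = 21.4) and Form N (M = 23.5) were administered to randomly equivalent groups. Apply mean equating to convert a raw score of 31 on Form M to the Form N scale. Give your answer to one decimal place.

Mean equating: y = x + (M_Y − M_X) = 31 + (23.5 − 21.4) = 33.1

33.1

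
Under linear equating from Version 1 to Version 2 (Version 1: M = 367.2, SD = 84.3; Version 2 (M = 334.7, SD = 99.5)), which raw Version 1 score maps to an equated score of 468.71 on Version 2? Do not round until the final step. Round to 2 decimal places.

Invert y = (SD_Y/SD_X)(x − M_X) + M_Y:
x = (SD_X/SD_Y)(y − M_Y) + M_X = (84.3/99.5)(468.71 − 334.7) + 367.2
x = 0.847236 × 134.010 + 367.2 = 480.74

480.74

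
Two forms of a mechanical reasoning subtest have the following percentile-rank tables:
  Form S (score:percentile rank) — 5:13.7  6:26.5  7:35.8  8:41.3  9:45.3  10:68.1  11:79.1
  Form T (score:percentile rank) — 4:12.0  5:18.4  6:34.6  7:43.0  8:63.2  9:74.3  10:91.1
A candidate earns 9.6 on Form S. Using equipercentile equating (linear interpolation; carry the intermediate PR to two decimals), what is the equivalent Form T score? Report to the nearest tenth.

7.8

PR of 9.6 on Form S: 45.3 + (9.6 − 9)/(10 − 9) × (68.1 − 45.3) = 58.98
On Form T, PR 58.98 falls between score 7 (PR 43.0) and 8 (PR 63.2).
Interpolate: 7 + (58.98 − 43.0)/(63.2 − 43.0) × (8 − 7) = 7.8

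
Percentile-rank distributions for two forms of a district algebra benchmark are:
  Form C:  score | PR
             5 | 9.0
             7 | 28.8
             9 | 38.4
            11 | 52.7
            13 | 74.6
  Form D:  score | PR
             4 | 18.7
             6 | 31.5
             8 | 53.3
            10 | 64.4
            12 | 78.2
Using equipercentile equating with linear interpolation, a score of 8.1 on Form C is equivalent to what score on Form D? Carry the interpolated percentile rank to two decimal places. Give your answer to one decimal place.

PR of 8.1 on Form C: 28.8 + (8.1 − 7)/(9 − 7) × (38.4 − 28.8) = 34.08
On Form D, PR 34.08 falls between score 6 (PR 31.5) and 8 (PR 53.3).
Interpolate: 6 + (34.08 − 31.5)/(53.3 − 31.5) × (8 − 6) = 6.2

6.2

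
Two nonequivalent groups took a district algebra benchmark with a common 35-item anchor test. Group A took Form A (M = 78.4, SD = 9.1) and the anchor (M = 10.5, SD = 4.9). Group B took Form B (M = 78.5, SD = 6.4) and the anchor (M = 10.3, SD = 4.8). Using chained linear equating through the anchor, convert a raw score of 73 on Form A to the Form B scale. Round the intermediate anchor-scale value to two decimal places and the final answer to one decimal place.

74.9

Form A → anchor (Group A): v = (4.9/9.1)(73 − 78.4) + 10.5 = 7.59
anchor → Form B (Group B): y = (6.4/4.8)(7.59 − 10.3) + 78.5 = 74.9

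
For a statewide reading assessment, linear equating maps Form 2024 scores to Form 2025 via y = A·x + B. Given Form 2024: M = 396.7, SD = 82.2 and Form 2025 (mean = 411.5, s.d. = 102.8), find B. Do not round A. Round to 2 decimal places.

A = SD_Y / SD_X = 102.8 / 82.2 = 1.250608
B = M_Y − A·M_X = 411.5 − 1.250608 × 396.7 = -84.62

-84.62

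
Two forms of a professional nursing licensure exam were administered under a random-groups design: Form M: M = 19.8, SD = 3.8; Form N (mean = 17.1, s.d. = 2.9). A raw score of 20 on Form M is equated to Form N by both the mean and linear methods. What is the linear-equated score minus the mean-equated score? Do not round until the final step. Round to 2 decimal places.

-0.05

Mean-equated: 20 + (17.1 − 19.8) = 17.30
Linear-equated: (2.9/3.8)(20 − 19.8) + 17.1 = 17.253
Difference = 17.253 − 17.30 = -0.05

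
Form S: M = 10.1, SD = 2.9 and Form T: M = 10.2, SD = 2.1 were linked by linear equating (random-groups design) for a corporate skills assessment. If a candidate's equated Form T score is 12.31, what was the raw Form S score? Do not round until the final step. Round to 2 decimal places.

13.01

Invert y = (SD_Y/SD_X)(x − M_X) + M_Y:
x = (SD_X/SD_Y)(y − M_Y) + M_X = (2.9/2.1)(12.31 − 10.2) + 10.1
x = 1.380952 × 2.110 + 10.1 = 13.01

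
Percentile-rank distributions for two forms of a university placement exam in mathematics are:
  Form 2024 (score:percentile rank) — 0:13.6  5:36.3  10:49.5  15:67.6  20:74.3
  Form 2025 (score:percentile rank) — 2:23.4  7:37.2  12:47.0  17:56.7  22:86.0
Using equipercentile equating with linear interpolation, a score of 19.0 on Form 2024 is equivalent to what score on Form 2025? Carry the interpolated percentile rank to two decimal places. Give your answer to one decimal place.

19.8

PR of 19.0 on Form 2024: 67.6 + (19.0 − 15)/(20 − 15) × (74.3 − 67.6) = 72.96
On Form 2025, PR 72.96 falls between score 17 (PR 56.7) and 22 (PR 86.0).
Interpolate: 17 + (72.96 − 56.7)/(86.0 − 56.7) × (22 − 17) = 19.8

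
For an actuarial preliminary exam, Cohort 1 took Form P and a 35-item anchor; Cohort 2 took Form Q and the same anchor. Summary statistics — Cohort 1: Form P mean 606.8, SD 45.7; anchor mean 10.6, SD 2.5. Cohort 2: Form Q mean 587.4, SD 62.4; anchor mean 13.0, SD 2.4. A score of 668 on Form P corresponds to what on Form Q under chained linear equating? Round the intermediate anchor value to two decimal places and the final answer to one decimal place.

612.1

Form P → anchor (Cohort 1): v = (2.5/45.7)(668 − 606.8) + 10.6 = 13.95
anchor → Form Q (Cohort 2): y = (62.4/2.4)(13.95 − 13.0) + 587.4 = 612.1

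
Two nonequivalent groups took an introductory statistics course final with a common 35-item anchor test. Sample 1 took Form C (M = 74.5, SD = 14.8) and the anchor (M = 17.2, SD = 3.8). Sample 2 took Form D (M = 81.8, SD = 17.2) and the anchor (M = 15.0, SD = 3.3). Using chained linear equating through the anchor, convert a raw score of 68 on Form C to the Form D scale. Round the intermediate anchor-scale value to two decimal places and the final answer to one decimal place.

84.6

Form C → anchor (Sample 1): v = (3.8/14.8)(68 − 74.5) + 17.2 = 15.53
anchor → Form D (Sample 2): y = (17.2/3.3)(15.53 − 15.0) + 81.8 = 84.6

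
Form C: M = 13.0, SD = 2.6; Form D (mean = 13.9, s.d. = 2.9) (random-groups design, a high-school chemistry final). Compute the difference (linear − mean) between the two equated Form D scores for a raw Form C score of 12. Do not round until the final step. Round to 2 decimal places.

Mean-equated: 12 + (13.9 − 13.0) = 12.90
Linear-equated: (2.9/2.6)(12 − 13.0) + 13.9 = 12.785
Difference = 12.785 − 12.90 = -0.12

-0.12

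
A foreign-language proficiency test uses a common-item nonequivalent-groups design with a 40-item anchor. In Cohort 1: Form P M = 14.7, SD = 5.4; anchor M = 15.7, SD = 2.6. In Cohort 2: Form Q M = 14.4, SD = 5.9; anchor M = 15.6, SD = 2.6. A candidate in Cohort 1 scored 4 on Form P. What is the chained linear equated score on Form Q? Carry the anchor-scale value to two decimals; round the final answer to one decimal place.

Form P → anchor (Cohort 1): v = (2.6/5.4)(4 − 14.7) + 15.7 = 10.55
anchor → Form Q (Cohort 2): y = (5.9/2.6)(10.55 − 15.6) + 14.4 = 2.9

2.9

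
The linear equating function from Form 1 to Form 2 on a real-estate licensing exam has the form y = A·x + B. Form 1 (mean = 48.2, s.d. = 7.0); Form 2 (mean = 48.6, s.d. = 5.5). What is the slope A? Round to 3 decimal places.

A = SD_Y / SD_X = 5.5 / 7.0 = 0.786

0.786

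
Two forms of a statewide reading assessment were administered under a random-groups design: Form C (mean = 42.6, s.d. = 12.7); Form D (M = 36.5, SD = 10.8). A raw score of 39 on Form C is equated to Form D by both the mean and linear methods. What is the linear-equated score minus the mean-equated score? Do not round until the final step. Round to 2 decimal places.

0.54

Mean-equated: 39 + (36.5 − 42.6) = 32.90
Linear-equated: (10.8/12.7)(39 − 42.6) + 36.5 = 33.439
Difference = 33.439 − 32.90 = 0.54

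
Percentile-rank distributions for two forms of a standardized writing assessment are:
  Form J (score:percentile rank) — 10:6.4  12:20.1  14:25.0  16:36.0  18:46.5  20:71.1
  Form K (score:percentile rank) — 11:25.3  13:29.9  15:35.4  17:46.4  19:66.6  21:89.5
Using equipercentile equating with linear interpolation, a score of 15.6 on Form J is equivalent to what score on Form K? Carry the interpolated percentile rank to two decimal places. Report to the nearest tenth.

14.4

PR of 15.6 on Form J: 25.0 + (15.6 − 14)/(16 − 14) × (36.0 − 25.0) = 33.80
On Form K, PR 33.80 falls between score 13 (PR 29.9) and 15 (PR 35.4).
Interpolate: 13 + (33.80 − 29.9)/(35.4 − 29.9) × (15 − 13) = 14.4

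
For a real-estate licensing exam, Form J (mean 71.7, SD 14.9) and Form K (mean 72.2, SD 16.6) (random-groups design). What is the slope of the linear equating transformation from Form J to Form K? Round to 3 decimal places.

1.114

A = SD_Y / SD_X = 16.6 / 14.9 = 1.114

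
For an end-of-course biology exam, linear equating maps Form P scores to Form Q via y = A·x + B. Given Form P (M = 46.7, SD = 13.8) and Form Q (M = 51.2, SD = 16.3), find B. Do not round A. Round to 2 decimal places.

-3.96

A = SD_Y / SD_X = 16.3 / 13.8 = 1.181159
B = M_Y − A·M_X = 51.2 − 1.181159 × 46.7 = -3.96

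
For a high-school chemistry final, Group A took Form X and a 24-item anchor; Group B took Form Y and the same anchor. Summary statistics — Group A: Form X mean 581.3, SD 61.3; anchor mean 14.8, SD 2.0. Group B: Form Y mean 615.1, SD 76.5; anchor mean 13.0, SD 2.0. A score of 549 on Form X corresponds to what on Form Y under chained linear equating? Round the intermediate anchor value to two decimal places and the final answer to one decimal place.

Form X → anchor (Group A): v = (2.0/61.3)(549 − 581.3) + 14.8 = 13.75
anchor → Form Y (Group B): y = (76.5/2.0)(13.75 − 13.0) + 615.1 = 643.8

643.8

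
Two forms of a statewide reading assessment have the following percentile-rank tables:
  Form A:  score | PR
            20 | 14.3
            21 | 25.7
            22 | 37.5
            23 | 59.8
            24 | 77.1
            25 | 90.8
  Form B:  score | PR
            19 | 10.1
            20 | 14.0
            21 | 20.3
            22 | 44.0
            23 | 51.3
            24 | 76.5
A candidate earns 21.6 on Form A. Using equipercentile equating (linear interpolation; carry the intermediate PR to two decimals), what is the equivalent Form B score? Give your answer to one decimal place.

21.5

PR of 21.6 on Form A: 25.7 + (21.6 − 21)/(22 − 21) × (37.5 − 25.7) = 32.78
On Form B, PR 32.78 falls between score 21 (PR 20.3) and 22 (PR 44.0).
Interpolate: 21 + (32.78 − 20.3)/(44.0 − 20.3) × (22 − 21) = 21.5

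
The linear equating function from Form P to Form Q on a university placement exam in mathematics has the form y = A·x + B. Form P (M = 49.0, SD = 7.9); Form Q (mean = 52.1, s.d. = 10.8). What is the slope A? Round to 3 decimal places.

1.367

A = SD_Y / SD_X = 10.8 / 7.9 = 1.367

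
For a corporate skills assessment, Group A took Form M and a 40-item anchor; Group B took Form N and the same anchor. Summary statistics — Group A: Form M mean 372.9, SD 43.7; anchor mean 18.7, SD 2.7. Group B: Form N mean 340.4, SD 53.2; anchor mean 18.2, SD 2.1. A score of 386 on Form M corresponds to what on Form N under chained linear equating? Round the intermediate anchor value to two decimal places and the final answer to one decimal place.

Form M → anchor (Group A): v = (2.7/43.7)(386 − 372.9) + 18.7 = 19.51
anchor → Form N (Group B): y = (53.2/2.1)(19.51 − 18.2) + 340.4 = 373.6

373.6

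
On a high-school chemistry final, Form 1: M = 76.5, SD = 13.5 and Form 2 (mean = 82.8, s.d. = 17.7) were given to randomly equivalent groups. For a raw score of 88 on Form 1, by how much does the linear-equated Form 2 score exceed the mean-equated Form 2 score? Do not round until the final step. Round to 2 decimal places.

3.58

Mean-equated: 88 + (82.8 − 76.5) = 94.30
Linear-equated: (17.7/13.5)(88 − 76.5) + 82.8 = 97.878
Difference = 97.878 − 94.30 = 3.58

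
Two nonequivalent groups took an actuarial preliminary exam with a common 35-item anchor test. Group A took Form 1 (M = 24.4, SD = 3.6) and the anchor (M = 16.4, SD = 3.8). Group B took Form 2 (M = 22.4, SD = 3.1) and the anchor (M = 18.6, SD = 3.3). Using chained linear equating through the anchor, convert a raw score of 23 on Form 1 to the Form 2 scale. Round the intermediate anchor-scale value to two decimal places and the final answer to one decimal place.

18.9

Form 1 → anchor (Group A): v = (3.8/3.6)(23 − 24.4) + 16.4 = 14.92
anchor → Form 2 (Group B): y = (3.1/3.3)(14.92 − 18.6) + 22.4 = 18.9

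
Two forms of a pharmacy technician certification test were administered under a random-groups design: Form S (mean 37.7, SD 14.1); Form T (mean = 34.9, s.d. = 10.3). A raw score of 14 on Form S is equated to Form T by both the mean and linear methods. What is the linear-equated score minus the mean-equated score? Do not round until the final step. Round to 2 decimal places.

6.39

Mean-equated: 14 + (34.9 − 37.7) = 11.20
Linear-equated: (10.3/14.1)(14 − 37.7) + 34.9 = 17.587
Difference = 17.587 − 11.20 = 6.39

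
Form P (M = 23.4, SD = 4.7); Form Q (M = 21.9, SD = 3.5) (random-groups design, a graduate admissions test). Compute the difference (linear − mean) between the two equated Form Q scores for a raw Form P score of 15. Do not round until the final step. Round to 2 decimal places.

2.14

Mean-equated: 15 + (21.9 − 23.4) = 13.50
Linear-equated: (3.5/4.7)(15 − 23.4) + 21.9 = 15.645
Difference = 15.645 − 13.50 = 2.14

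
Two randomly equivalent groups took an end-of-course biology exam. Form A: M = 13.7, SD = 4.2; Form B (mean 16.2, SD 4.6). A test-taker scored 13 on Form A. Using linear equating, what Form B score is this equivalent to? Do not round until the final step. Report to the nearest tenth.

15.4

Linear equating: y = (SD_Y/SD_X)(x − M_X) + M_Y
y = (4.6/4.2)(13 − 13.7) + 16.2
y = 1.095238 × -0.7 + 16.2 = -0.7667 + 16.2 = 15.4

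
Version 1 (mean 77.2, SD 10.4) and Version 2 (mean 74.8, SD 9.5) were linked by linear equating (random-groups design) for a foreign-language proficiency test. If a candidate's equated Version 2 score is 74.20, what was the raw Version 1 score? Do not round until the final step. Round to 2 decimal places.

76.54

Invert y = (SD_Y/SD_X)(x − M_X) + M_Y:
x = (SD_X/SD_Y)(y − M_Y) + M_X = (10.4/9.5)(74.20 − 74.8) + 77.2
x = 1.094737 × -0.600 + 77.2 = 76.54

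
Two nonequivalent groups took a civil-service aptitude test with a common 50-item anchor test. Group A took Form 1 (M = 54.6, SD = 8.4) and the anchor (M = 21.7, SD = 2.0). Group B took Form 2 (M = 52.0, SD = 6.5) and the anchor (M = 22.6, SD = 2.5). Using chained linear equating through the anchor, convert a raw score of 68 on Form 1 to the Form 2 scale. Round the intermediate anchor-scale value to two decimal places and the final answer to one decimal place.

Form 1 → anchor (Group A): v = (2.0/8.4)(68 − 54.6) + 21.7 = 24.89
anchor → Form 2 (Group B): y = (6.5/2.5)(24.89 − 22.6) + 52.0 = 58.0

58.0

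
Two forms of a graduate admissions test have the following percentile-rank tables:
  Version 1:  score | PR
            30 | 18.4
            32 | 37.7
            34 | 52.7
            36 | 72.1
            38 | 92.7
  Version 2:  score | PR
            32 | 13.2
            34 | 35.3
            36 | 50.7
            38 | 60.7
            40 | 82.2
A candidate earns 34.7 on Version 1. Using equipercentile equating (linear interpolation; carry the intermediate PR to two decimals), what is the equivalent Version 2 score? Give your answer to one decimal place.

PR of 34.7 on Version 1: 52.7 + (34.7 − 34)/(36 − 34) × (72.1 − 52.7) = 59.49
On Version 2, PR 59.49 falls between score 36 (PR 50.7) and 38 (PR 60.7).
Interpolate: 36 + (59.49 − 50.7)/(60.7 − 50.7) × (38 − 36) = 37.8

37.8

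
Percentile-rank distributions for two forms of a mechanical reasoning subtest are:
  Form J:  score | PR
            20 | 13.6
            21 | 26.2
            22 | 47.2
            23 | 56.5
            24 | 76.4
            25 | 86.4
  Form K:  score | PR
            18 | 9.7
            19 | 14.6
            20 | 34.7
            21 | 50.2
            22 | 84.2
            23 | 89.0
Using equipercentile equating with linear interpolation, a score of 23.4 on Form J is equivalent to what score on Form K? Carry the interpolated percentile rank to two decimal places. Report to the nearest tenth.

21.4

PR of 23.4 on Form J: 56.5 + (23.4 − 23)/(24 − 23) × (76.4 − 56.5) = 64.46
On Form K, PR 64.46 falls between score 21 (PR 50.2) and 22 (PR 84.2).
Interpolate: 21 + (64.46 − 50.2)/(84.2 − 50.2) × (22 − 21) = 21.4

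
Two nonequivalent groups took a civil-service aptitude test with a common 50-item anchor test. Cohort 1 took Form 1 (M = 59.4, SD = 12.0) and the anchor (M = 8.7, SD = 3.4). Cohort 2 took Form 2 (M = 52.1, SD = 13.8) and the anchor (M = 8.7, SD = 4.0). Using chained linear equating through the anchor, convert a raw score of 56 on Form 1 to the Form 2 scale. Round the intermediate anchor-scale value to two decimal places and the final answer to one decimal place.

Form 1 → anchor (Cohort 1): v = (3.4/12.0)(56 − 59.4) + 8.7 = 7.74
anchor → Form 2 (Cohort 2): y = (13.8/4.0)(7.74 − 8.7) + 52.1 = 48.8

48.8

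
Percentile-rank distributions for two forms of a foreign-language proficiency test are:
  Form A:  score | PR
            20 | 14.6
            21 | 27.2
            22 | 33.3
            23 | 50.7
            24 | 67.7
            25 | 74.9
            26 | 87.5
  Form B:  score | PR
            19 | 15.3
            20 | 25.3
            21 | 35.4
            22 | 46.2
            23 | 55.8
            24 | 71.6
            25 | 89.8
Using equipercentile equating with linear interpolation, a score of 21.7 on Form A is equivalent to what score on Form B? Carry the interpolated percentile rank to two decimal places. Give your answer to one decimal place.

20.6

PR of 21.7 on Form A: 27.2 + (21.7 − 21)/(22 − 21) × (33.3 − 27.2) = 31.47
On Form B, PR 31.47 falls between score 20 (PR 25.3) and 21 (PR 35.4).
Interpolate: 20 + (31.47 − 25.3)/(35.4 − 25.3) × (21 − 20) = 20.6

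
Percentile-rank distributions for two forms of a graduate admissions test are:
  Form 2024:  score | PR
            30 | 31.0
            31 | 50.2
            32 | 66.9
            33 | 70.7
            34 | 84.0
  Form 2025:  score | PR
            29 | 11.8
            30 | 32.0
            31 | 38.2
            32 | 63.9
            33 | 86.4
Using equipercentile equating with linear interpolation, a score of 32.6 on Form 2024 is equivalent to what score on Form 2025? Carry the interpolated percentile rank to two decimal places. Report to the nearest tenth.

32.2

PR of 32.6 on Form 2024: 66.9 + (32.6 − 32)/(33 − 32) × (70.7 − 66.9) = 69.18
On Form 2025, PR 69.18 falls between score 32 (PR 63.9) and 33 (PR 86.4).
Interpolate: 32 + (69.18 − 63.9)/(86.4 − 63.9) × (33 − 32) = 32.2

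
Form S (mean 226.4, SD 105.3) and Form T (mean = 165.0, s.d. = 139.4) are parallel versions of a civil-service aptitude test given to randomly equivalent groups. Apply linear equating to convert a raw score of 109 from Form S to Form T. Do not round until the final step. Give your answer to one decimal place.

Linear equating: y = (SD_Y/SD_X)(x − M_X) + M_Y
y = (139.4/105.3)(109 − 226.4) + 165.0
y = 1.323837 × -117.4 + 165.0 = -155.4184 + 165.0 = 9.6

9.6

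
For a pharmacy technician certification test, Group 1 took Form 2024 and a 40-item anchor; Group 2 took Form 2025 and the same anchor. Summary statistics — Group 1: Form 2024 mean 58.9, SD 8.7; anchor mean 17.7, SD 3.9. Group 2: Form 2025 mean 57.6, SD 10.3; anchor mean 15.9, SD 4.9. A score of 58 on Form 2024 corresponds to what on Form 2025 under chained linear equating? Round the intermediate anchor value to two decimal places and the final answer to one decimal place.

60.5

Form 2024 → anchor (Group 1): v = (3.9/8.7)(58 − 58.9) + 17.7 = 17.30
anchor → Form 2025 (Group 2): y = (10.3/4.9)(17.30 − 15.9) + 57.6 = 60.5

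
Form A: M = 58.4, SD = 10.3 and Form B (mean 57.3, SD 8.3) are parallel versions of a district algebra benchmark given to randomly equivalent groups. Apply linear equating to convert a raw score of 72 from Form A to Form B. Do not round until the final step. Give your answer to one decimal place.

68.3

Linear equating: y = (SD_Y/SD_X)(x − M_X) + M_Y
y = (8.3/10.3)(72 − 58.4) + 57.3
y = 0.805825 × 13.6 + 57.3 = 10.9592 + 57.3 = 68.3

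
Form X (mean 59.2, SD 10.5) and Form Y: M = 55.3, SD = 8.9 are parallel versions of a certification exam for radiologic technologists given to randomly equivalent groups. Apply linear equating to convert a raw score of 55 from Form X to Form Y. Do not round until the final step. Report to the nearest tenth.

Linear equating: y = (SD_Y/SD_X)(x − M_X) + M_Y
y = (8.9/10.5)(55 − 59.2) + 55.3
y = 0.847619 × -4.2 + 55.3 = -3.5600 + 55.3 = 51.7

51.7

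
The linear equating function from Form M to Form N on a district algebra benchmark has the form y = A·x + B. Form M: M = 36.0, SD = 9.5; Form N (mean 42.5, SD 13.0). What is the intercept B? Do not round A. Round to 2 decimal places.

A = SD_Y / SD_X = 13.0 / 9.5 = 1.368421
B = M_Y − A·M_X = 42.5 − 1.368421 × 36.0 = -6.76

-6.76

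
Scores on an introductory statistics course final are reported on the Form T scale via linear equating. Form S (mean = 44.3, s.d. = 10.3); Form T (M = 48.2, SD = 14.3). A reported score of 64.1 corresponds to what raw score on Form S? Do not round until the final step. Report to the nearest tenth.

55.8

Invert y = (SD_Y/SD_X)(x − M_X) + M_Y:
x = (SD_X/SD_Y)(y − M_Y) + M_X = (10.3/14.3)(64.1 − 48.2) + 44.3
x = 0.720280 × 15.900 + 44.3 = 55.8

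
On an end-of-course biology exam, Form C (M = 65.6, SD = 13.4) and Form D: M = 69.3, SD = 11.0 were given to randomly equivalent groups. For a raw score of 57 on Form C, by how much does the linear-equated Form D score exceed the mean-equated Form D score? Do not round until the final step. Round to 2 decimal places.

1.54

Mean-equated: 57 + (69.3 − 65.6) = 60.70
Linear-equated: (11.0/13.4)(57 − 65.6) + 69.3 = 62.240
Difference = 62.240 − 60.70 = 1.54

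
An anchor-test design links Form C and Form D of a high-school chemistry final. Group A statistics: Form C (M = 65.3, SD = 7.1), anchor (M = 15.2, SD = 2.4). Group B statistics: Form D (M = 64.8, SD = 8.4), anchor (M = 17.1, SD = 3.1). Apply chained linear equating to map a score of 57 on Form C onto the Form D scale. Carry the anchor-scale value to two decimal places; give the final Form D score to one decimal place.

52.0

Form C → anchor (Group A): v = (2.4/7.1)(57 − 65.3) + 15.2 = 12.39
anchor → Form D (Group B): y = (8.4/3.1)(12.39 − 17.1) + 64.8 = 52.0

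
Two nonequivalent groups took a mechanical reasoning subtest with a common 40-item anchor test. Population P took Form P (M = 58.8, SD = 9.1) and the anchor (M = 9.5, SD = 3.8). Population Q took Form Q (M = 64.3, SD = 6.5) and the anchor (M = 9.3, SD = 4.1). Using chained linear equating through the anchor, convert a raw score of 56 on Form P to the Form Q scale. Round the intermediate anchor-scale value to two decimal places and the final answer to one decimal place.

62.8

Form P → anchor (Population P): v = (3.8/9.1)(56 − 58.8) + 9.5 = 8.33
anchor → Form Q (Population Q): y = (6.5/4.1)(8.33 − 9.3) + 64.3 = 62.8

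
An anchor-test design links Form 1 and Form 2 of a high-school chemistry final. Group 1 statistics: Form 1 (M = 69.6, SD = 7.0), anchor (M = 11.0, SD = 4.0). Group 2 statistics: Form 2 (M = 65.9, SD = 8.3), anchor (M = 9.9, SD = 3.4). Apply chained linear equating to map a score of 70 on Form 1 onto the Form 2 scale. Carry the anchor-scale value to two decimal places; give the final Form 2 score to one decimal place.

69.1

Form 1 → anchor (Group 1): v = (4.0/7.0)(70 − 69.6) + 11.0 = 11.23
anchor → Form 2 (Group 2): y = (8.3/3.4)(11.23 − 9.9) + 65.9 = 69.1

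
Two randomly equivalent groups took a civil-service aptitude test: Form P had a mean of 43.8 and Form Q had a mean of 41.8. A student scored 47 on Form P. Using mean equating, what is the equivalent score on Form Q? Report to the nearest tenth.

45.0

Mean equating: y = x + (M_Y − M_X) = 47 + (41.8 − 43.8) = 45.0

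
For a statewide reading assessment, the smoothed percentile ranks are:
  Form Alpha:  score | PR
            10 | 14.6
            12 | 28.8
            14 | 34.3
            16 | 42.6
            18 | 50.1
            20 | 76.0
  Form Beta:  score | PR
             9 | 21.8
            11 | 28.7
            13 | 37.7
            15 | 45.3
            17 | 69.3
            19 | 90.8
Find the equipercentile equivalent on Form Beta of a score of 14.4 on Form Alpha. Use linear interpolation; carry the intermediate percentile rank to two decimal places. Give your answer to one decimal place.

12.6

PR of 14.4 on Form Alpha: 34.3 + (14.4 − 14)/(16 − 14) × (42.6 − 34.3) = 35.96
On Form Beta, PR 35.96 falls between score 11 (PR 28.7) and 13 (PR 37.7).
Interpolate: 11 + (35.96 − 28.7)/(37.7 − 28.7) × (13 − 11) = 12.6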